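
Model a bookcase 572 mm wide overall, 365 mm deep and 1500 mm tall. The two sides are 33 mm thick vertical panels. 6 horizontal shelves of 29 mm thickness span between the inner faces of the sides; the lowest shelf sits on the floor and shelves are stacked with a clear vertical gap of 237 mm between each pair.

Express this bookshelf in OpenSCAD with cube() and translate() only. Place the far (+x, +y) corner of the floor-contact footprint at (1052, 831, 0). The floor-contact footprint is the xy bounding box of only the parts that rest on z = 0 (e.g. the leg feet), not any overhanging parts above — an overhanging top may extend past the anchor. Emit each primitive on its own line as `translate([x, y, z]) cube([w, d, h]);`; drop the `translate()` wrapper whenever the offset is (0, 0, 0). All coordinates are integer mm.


translate([480, 466, 0]) cube([33, 365, 1500]);
translate([1019, 466, 0]) cube([33, 365, 1500]);
translate([513, 466, 0]) cube([506, 365, 29]);
translate([513, 466, 266]) cube([506, 365, 29]);
translate([513, 466, 532]) cube([506, 365, 29]);
translate([513, 466, 798]) cube([506, 365, 29]);
translate([513, 466, 1064]) cube([506, 365, 29]);
translate([513, 466, 1330]) cube([506, 365, 29]);


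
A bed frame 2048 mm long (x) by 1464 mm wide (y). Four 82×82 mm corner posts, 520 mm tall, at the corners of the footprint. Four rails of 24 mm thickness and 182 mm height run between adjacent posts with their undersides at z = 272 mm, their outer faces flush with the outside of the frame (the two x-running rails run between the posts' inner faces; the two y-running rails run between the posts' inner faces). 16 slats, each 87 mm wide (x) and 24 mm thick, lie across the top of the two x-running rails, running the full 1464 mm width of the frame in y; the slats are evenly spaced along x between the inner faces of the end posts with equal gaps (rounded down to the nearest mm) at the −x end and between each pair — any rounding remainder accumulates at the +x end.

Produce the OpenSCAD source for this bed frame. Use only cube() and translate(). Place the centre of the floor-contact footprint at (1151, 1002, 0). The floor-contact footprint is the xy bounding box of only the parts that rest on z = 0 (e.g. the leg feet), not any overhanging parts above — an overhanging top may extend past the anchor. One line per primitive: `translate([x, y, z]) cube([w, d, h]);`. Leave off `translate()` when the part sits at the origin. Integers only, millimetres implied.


translate([127, 270, 0]) cube([82, 82, 520]);
translate([127, 1652, 0]) cube([82, 82, 520]);
translate([2093, 270, 0]) cube([82, 82, 520]);
translate([2093, 1652, 0]) cube([82, 82, 520]);
translate([209, 270, 272]) cube([1884, 24, 182]);
translate([209, 1710, 272]) cube([1884, 24, 182]);
translate([127, 352, 272]) cube([24, 1300, 182]);
translate([2151, 352, 272]) cube([24, 1300, 182]);
translate([237, 270, 454]) cube([87, 1464, 24]);
translate([352, 270, 454]) cube([87, 1464, 24]);
translate([467, 270, 454]) cube([87, 1464, 24]);
translate([582, 270, 454]) cube([87, 1464, 24]);
translate([697, 270, 454]) cube([87, 1464, 24]);
translate([812, 270, 454]) cube([87, 1464, 24]);
translate([927, 270, 454]) cube([87, 1464, 24]);
translate([1042, 270, 454]) cube([87, 1464, 24]);
translate([1157, 270, 454]) cube([87, 1464, 24]);
translate([1272, 270, 454]) cube([87, 1464, 24]);
translate([1387, 270, 454]) cube([87, 1464, 24]);
translate([1502, 270, 454]) cube([87, 1464, 24]);
translate([1617, 270, 454]) cube([87, 1464, 24]);
translate([1732, 270, 454]) cube([87, 1464, 24]);
translate([1847, 270, 454]) cube([87, 1464, 24]);
translate([1962, 270, 454]) cube([87, 1464, 24]);


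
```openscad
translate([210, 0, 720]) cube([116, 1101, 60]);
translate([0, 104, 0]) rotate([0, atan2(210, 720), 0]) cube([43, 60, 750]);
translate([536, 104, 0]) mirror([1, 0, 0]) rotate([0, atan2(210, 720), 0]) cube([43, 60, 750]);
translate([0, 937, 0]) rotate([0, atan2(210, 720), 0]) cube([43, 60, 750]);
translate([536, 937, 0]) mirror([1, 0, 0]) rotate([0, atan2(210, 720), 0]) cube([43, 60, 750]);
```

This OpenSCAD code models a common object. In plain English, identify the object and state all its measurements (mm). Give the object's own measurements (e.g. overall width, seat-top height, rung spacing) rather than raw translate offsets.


A sawhorse. A 116×1101×60 mm beam (x, y, z) sits on two A-frame leg pairs. Each pair is two raked legs of 43×60 mm section (60 mm along y) splaying symmetrically in x. Each leg rises 720 mm vertically over 210 mm of horizontal reach and is 750 mm long along its own axis. Every leg's outer bottom edge rests on the floor and its outer top edge meets a bottom edge of the beam — the left legs (tilting toward +x) meet the beam's −x bottom edge, the right legs (their mirror images, tilting toward −x) meet its +x bottom edge — so the leg tops tuck under the beam, the beam's underside is 720 mm above the floor, and the feet are 536 mm apart outside-to-outside with the beam centred between them. The two leg pairs are set in 104 mm from either end of the beam.


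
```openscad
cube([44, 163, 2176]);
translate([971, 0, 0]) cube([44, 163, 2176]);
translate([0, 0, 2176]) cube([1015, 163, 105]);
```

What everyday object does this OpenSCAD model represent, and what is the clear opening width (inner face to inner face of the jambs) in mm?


A door frame. The clear opening width is 927 mm.

Two 2176 mm tall posts with a header on top — a door frame. The left jamb is 44 mm wide at x = 0; the right jamb starts at x = 971. The clear opening is 971 − 44 = 927 mm.


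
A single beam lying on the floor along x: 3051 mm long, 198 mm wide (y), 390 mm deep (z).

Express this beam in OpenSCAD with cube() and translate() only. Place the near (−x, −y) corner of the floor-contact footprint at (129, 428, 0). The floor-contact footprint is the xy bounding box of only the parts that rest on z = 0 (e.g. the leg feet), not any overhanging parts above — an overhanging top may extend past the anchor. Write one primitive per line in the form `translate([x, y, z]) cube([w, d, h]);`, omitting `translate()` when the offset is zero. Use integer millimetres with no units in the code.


translate([129, 428, 0]) cube([3051, 198, 390]);


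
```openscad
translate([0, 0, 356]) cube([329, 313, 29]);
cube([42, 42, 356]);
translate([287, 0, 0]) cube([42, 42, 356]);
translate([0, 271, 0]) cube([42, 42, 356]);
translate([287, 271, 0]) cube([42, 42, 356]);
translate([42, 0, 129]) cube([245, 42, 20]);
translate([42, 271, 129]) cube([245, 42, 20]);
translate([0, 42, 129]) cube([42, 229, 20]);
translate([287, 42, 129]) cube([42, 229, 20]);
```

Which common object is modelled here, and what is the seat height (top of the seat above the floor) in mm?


A stool. The seat height is 385 mm.

A 329×313×29 slab at z = 356 on four corner posts — a stool. The seat top is 356 + 29 = 385 mm.


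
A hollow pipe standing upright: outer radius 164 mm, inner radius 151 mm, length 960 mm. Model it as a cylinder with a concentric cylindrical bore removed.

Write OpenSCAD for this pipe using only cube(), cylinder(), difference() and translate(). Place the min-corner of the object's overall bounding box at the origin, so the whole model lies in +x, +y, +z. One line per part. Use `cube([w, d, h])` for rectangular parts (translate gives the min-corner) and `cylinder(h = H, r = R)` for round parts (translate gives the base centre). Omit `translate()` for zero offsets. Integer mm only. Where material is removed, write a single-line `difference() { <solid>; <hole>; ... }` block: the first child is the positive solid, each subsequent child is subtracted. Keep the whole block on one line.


difference() { translate([164, 164, 0]) cylinder(h = 960, r = 164); translate([164, 164, 0]) cylinder(h = 960, r = 151); }


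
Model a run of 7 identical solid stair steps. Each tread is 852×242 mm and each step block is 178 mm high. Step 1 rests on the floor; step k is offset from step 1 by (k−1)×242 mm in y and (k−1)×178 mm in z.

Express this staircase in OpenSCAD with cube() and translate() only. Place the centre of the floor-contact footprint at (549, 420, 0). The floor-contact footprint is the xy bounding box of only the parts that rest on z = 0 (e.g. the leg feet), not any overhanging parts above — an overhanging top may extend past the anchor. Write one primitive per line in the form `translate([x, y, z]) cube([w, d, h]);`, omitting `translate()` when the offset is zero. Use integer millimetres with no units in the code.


translate([123, 299, 0]) cube([852, 242, 178]);
translate([123, 541, 178]) cube([852, 242, 178]);
translate([123, 783, 356]) cube([852, 242, 178]);
translate([123, 1025, 534]) cube([852, 242, 178]);
translate([123, 1267, 712]) cube([852, 242, 178]);
translate([123, 1509, 890]) cube([852, 242, 178]);
translate([123, 1751, 1068]) cube([852, 242, 178]);


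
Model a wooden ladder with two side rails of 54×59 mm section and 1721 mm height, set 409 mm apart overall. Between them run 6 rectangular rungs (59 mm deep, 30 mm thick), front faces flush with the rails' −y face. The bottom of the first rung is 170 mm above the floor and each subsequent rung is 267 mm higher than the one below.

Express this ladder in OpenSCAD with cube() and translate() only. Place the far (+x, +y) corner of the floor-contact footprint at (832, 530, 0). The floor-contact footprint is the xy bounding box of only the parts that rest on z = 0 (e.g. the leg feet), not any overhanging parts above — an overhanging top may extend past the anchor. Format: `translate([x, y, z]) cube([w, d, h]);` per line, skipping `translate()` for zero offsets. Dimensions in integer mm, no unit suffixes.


translate([423, 471, 0]) cube([54, 59, 1721]);
translate([778, 471, 0]) cube([54, 59, 1721]);
translate([477, 471, 170]) cube([301, 59, 30]);
translate([477, 471, 437]) cube([301, 59, 30]);
translate([477, 471, 704]) cube([301, 59, 30]);
translate([477, 471, 971]) cube([301, 59, 30]);
translate([477, 471, 1238]) cube([301, 59, 30]);
translate([477, 471, 1505]) cube([301, 59, 30]);


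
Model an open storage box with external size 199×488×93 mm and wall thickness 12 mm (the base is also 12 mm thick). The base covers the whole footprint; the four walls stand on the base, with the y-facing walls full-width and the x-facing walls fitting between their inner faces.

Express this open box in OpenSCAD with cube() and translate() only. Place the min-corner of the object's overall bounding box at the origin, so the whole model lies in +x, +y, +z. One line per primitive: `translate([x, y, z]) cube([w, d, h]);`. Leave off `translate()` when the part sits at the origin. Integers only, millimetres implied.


cube([199, 488, 12]);
translate([0, 0, 12]) cube([199, 12, 81]);
translate([0, 476, 12]) cube([199, 12, 81]);
translate([0, 12, 12]) cube([12, 464, 81]);
translate([187, 12, 12]) cube([12, 464, 81]);


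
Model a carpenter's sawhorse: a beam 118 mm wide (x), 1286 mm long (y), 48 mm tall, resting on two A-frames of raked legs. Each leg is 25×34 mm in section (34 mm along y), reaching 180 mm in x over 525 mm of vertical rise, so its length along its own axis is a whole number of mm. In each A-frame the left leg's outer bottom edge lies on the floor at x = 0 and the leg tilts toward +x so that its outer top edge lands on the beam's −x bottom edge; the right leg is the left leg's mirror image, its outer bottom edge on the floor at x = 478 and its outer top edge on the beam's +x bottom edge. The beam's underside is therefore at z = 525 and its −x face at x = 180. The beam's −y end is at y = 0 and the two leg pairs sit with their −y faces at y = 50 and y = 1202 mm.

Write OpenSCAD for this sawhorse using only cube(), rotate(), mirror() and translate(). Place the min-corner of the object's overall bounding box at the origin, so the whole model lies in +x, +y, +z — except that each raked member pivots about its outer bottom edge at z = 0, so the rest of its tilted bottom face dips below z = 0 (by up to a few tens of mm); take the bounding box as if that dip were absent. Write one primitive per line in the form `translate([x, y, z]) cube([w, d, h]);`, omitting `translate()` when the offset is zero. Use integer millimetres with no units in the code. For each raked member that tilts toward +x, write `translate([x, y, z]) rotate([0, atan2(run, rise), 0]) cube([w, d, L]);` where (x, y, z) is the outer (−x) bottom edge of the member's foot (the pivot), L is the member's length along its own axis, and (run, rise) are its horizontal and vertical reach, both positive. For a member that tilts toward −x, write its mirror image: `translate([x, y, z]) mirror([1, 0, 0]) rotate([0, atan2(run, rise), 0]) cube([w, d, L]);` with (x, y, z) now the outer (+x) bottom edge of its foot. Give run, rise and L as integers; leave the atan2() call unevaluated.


// leg length = √(180² + 525²) = 555
// right-leg outer foot x = 2·180 + 118 = 478
// beam min-corner = (180, 0, 525)
translate([180, 0, 525]) cube([118, 1286, 48]);
translate([0, 50, 0]) rotate([0, atan2(180, 525), 0]) cube([25, 34, 555]);
translate([478, 50, 0]) mirror([1, 0, 0]) rotate([0, atan2(180, 525), 0]) cube([25, 34, 555]);
translate([0, 1202, 0]) rotate([0, atan2(180, 525), 0]) cube([25, 34, 555]);
translate([478, 1202, 0]) mirror([1, 0, 0]) rotate([0, atan2(180, 525), 0]) cube([25, 34, 555]);


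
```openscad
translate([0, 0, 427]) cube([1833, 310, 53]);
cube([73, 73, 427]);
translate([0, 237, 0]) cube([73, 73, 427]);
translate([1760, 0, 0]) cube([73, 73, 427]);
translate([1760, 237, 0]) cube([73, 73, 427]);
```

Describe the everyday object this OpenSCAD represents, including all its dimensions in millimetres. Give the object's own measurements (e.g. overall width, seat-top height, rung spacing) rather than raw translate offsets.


A long wooden bench with a 1833 mm (x) × 310 mm (y) seat, 53 mm thick, its top surface 480 mm above the floor. Four 73 mm square legs at the seat corners, flush with the edges, run from z = 0 to the seat underside.


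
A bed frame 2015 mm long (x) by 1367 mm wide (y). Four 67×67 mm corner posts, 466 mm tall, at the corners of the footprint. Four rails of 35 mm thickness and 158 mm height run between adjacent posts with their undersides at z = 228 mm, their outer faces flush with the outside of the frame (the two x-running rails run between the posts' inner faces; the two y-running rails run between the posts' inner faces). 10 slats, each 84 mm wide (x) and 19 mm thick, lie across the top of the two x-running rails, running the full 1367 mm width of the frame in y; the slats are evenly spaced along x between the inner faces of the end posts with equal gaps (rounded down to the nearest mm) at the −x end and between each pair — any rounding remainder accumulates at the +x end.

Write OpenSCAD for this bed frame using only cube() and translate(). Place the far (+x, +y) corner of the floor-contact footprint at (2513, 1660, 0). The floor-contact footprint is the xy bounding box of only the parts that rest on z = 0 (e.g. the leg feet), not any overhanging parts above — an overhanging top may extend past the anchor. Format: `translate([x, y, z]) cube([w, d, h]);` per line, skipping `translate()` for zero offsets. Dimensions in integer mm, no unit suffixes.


translate([498, 293, 0]) cube([67, 67, 466]);
translate([498, 1593, 0]) cube([67, 67, 466]);
translate([2446, 293, 0]) cube([67, 67, 466]);
translate([2446, 1593, 0]) cube([67, 67, 466]);
translate([565, 293, 228]) cube([1881, 35, 158]);
translate([565, 1625, 228]) cube([1881, 35, 158]);
translate([498, 360, 228]) cube([35, 1233, 158]);
translate([2478, 360, 228]) cube([35, 1233, 158]);
translate([659, 293, 386]) cube([84, 1367, 19]);
translate([837, 293, 386]) cube([84, 1367, 19]);
translate([1015, 293, 386]) cube([84, 1367, 19]);
translate([1193, 293, 386]) cube([84, 1367, 19]);
translate([1371, 293, 386]) cube([84, 1367, 19]);
translate([1549, 293, 386]) cube([84, 1367, 19]);
translate([1727, 293, 386]) cube([84, 1367, 19]);
translate([1905, 293, 386]) cube([84, 1367, 19]);
translate([2083, 293, 386]) cube([84, 1367, 19]);
translate([2261, 293, 386]) cube([84, 1367, 19]);


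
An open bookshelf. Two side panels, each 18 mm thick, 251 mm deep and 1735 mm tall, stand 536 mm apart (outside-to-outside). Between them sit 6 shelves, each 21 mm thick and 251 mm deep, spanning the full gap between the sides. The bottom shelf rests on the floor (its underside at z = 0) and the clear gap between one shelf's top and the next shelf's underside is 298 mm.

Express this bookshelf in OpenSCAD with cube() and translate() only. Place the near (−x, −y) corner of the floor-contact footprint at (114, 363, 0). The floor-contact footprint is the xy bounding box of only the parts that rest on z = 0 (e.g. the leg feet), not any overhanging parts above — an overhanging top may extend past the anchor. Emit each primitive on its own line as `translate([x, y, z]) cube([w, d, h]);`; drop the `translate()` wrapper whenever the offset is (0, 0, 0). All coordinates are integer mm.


translate([114, 363, 0]) cube([18, 251, 1735]);
translate([632, 363, 0]) cube([18, 251, 1735]);
translate([132, 363, 0]) cube([500, 251, 21]);
translate([132, 363, 319]) cube([500, 251, 21]);
translate([132, 363, 638]) cube([500, 251, 21]);
translate([132, 363, 957]) cube([500, 251, 21]);
translate([132, 363, 1276]) cube([500, 251, 21]);
translate([132, 363, 1595]) cube([500, 251, 21]);


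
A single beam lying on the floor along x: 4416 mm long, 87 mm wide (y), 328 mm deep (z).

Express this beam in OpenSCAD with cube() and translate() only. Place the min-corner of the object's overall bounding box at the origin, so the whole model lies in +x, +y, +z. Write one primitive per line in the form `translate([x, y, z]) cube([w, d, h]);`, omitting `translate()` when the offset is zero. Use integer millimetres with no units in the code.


cube([4416, 87, 328]);


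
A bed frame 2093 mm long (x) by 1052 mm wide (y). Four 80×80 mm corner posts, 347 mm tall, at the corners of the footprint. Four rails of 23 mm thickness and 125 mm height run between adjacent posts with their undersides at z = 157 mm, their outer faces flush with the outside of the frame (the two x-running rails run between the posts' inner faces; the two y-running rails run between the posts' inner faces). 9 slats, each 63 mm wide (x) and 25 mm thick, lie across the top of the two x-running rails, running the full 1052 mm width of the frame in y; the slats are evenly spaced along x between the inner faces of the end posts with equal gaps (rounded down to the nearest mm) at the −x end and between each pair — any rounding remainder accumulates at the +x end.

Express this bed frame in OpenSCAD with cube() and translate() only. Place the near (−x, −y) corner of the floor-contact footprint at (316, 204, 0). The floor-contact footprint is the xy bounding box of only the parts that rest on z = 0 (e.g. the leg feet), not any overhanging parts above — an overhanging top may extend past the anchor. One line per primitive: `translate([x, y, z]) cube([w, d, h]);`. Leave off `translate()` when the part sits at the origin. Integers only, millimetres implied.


translate([316, 204, 0]) cube([80, 80, 347]);
translate([316, 1176, 0]) cube([80, 80, 347]);
translate([2329, 204, 0]) cube([80, 80, 347]);
translate([2329, 1176, 0]) cube([80, 80, 347]);
translate([396, 204, 157]) cube([1933, 23, 125]);
translate([396, 1233, 157]) cube([1933, 23, 125]);
translate([316, 284, 157]) cube([23, 892, 125]);
translate([2386, 284, 157]) cube([23, 892, 125]);
translate([532, 204, 282]) cube([63, 1052, 25]);
translate([731, 204, 282]) cube([63, 1052, 25]);
translate([930, 204, 282]) cube([63, 1052, 25]);
translate([1129, 204, 282]) cube([63, 1052, 25]);
translate([1328, 204, 282]) cube([63, 1052, 25]);
translate([1527, 204, 282]) cube([63, 1052, 25]);
translate([1726, 204, 282]) cube([63, 1052, 25]);
translate([1925, 204, 282]) cube([63, 1052, 25]);
translate([2124, 204, 282]) cube([63, 1052, 25]);


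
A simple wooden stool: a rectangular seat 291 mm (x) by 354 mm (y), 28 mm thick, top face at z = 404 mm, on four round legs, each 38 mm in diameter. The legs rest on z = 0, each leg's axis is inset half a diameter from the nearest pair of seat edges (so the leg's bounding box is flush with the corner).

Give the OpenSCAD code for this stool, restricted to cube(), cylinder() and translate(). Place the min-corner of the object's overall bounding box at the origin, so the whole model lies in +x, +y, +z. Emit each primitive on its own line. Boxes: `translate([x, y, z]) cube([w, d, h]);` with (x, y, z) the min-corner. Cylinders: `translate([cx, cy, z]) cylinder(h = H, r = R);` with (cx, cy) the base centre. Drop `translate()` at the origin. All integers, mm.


// leg_h = 404 - 28 = 376
translate([0, 0, 376]) cube([291, 354, 28]);
translate([19, 19, 0]) cylinder(h = 376, r = 19);
translate([272, 19, 0]) cylinder(h = 376, r = 19);
translate([19, 335, 0]) cylinder(h = 376, r = 19);
translate([272, 335, 0]) cylinder(h = 376, r = 19);


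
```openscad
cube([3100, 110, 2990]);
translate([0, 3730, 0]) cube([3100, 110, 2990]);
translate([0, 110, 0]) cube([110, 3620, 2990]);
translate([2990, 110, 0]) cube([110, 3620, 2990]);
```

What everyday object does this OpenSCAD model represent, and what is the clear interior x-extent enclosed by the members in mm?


A house (or room) frame. The interior width is 2880 mm.

Four 2990 mm walls enclosing a rectangle with no floor or roof — a room or house frame. Outside width is 3100 mm and wall thickness is 110 mm, so the interior width is 3100 − 2 × 110 = 2880 mm.


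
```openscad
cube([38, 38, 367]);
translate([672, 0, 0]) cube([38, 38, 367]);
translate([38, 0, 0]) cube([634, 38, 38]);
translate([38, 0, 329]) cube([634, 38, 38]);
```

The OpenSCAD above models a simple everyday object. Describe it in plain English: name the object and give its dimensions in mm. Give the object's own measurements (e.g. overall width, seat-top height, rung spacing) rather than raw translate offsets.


A rectangular picture frame lying in the x–z plane (depth along y). The opening is 634 mm wide (x) by 291 mm tall (z), surrounded by a border 38 mm wide on all four sides. The frame is 38 mm deep and is made of two full-height vertical stiles with two horizontal rails fitted between them.


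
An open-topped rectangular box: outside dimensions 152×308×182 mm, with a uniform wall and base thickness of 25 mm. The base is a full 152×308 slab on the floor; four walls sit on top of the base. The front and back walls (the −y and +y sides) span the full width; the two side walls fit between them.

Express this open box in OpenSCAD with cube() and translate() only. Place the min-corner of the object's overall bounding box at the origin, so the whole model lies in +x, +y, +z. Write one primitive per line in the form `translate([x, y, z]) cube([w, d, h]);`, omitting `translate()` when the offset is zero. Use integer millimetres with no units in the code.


cube([152, 308, 25]);
translate([0, 0, 25]) cube([152, 25, 157]);
translate([0, 283, 25]) cube([152, 25, 157]);
translate([0, 25, 25]) cube([25, 258, 157]);
translate([127, 25, 25]) cube([25, 258, 157]);


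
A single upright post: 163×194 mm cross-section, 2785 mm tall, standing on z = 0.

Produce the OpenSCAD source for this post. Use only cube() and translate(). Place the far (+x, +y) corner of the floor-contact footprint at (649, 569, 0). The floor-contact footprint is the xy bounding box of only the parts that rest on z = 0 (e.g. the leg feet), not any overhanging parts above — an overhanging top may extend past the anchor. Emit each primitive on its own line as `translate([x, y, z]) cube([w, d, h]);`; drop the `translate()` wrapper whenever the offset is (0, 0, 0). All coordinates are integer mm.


translate([486, 375, 0]) cube([163, 194, 2785]);


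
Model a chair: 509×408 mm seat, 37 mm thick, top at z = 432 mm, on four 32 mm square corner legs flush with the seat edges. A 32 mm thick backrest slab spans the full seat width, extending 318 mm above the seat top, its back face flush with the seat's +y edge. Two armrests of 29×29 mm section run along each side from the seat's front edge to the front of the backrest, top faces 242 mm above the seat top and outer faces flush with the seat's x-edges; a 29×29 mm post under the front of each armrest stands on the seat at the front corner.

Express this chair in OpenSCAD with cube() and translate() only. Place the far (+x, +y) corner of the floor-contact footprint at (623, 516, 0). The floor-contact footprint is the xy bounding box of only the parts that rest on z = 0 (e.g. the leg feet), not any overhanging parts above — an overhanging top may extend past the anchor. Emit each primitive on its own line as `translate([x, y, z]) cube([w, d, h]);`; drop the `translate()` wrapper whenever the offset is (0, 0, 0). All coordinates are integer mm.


// leg_h = 432 - 37 = 395
// arm post h = 242 - 29 = 213
translate([114, 108, 395]) cube([509, 408, 37]);
translate([114, 108, 0]) cube([32, 32, 395]);
translate([591, 108, 0]) cube([32, 32, 395]);
translate([114, 484, 0]) cube([32, 32, 395]);
translate([591, 484, 0]) cube([32, 32, 395]);
translate([114, 484, 432]) cube([509, 32, 318]);
translate([114, 108, 645]) cube([29, 376, 29]);
translate([594, 108, 645]) cube([29, 376, 29]);
translate([114, 108, 432]) cube([29, 29, 213]);
translate([594, 108, 432]) cube([29, 29, 213]);


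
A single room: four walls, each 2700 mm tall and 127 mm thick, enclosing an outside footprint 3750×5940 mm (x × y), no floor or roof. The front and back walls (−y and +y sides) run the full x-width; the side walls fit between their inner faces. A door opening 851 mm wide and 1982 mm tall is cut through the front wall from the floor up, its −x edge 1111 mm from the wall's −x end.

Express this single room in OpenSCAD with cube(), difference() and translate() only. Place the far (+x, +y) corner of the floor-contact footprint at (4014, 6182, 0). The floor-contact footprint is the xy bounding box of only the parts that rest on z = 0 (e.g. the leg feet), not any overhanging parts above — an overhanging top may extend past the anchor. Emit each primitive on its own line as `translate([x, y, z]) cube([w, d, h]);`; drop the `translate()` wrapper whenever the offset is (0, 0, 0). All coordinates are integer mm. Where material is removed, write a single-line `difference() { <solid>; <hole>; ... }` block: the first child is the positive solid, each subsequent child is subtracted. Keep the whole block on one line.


difference() { translate([264, 242, 0]) cube([3750, 127, 2700]); translate([1375, 242, 0]) cube([851, 127, 1982]); }
translate([264, 6055, 0]) cube([3750, 127, 2700]);
translate([264, 369, 0]) cube([127, 5686, 2700]);
translate([3887, 369, 0]) cube([127, 5686, 2700]);


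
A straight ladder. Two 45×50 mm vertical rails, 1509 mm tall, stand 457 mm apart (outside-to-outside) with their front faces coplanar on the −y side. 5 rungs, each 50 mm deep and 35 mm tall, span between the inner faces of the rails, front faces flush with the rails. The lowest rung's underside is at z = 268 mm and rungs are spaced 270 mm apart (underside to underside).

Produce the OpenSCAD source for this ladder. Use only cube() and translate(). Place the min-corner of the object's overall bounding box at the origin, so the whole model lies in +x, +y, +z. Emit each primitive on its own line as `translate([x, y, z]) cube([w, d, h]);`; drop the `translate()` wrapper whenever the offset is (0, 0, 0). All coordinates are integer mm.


// rung span = 457 - 2*45 = 367
// rung[k] z = 268 + k*270
cube([45, 50, 1509]);
translate([412, 0, 0]) cube([45, 50, 1509]);
translate([45, 0, 268]) cube([367, 50, 35]);
translate([45, 0, 538]) cube([367, 50, 35]);
translate([45, 0, 808]) cube([367, 50, 35]);
translate([45, 0, 1078]) cube([367, 50, 35]);
translate([45, 0, 1348]) cube([367, 50, 35]);


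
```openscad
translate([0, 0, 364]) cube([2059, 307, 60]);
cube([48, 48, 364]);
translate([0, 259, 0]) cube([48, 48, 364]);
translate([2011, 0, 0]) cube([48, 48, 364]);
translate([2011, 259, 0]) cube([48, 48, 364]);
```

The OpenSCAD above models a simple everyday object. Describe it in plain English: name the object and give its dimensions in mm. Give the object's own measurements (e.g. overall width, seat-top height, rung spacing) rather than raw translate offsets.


A long wooden bench with a 2059 mm (x) × 307 mm (y) seat, 60 mm thick, its top surface 424 mm above the floor. Four 48 mm square legs at the seat corners, flush with the edges, run from z = 0 to the seat underside.


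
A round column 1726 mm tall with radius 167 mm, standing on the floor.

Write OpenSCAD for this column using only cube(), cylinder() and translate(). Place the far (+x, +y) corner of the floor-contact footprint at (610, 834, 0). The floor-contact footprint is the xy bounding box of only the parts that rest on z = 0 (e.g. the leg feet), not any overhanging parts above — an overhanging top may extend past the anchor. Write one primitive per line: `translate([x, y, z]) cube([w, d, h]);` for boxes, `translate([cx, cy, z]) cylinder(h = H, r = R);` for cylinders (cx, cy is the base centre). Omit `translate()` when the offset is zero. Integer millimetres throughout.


translate([443, 667, 0]) cylinder(h = 1726, r = 167);


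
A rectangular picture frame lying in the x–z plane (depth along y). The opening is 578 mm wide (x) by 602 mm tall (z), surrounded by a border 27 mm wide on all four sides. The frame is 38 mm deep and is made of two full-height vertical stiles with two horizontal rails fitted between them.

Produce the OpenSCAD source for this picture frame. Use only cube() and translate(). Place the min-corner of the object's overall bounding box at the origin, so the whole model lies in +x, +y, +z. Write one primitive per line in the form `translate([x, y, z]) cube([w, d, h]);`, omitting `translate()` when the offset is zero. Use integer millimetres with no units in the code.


cube([27, 38, 656]);
translate([605, 0, 0]) cube([27, 38, 656]);
translate([27, 0, 0]) cube([578, 38, 27]);
translate([27, 0, 629]) cube([578, 38, 27]);


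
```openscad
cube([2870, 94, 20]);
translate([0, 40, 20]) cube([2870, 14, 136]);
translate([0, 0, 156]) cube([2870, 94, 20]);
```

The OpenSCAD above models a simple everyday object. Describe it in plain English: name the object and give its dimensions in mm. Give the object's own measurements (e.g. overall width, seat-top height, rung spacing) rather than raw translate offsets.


An I-beam lying along x, 2870 mm long. Overall section height 176 mm. Two flanges 94 mm wide (y) and 20 mm thick, one on the floor and one at the top; a web 14 mm thick runs between them, centred on the flange width.


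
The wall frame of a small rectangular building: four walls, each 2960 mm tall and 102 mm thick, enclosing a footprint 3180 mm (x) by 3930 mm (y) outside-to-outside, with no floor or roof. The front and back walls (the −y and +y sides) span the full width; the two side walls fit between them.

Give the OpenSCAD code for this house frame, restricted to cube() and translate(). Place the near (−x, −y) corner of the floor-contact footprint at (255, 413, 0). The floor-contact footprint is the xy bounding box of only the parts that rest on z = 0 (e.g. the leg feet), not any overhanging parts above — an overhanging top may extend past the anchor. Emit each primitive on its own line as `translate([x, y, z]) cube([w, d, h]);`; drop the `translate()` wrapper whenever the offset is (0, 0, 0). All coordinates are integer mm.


translate([255, 413, 0]) cube([3180, 102, 2960]);
translate([255, 4241, 0]) cube([3180, 102, 2960]);
translate([255, 515, 0]) cube([102, 3726, 2960]);
translate([3333, 515, 0]) cube([102, 3726, 2960]);


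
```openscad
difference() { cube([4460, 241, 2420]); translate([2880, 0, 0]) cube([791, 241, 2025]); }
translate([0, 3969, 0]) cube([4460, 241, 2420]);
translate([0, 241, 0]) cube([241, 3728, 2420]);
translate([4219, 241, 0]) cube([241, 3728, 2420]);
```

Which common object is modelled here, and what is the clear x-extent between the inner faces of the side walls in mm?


A single room. The interior width is 3978 mm.

Four walls enclosing a rectangle with a door in the front wall — a room. Outside width 4460 minus two 241 mm walls gives 3978 mm.


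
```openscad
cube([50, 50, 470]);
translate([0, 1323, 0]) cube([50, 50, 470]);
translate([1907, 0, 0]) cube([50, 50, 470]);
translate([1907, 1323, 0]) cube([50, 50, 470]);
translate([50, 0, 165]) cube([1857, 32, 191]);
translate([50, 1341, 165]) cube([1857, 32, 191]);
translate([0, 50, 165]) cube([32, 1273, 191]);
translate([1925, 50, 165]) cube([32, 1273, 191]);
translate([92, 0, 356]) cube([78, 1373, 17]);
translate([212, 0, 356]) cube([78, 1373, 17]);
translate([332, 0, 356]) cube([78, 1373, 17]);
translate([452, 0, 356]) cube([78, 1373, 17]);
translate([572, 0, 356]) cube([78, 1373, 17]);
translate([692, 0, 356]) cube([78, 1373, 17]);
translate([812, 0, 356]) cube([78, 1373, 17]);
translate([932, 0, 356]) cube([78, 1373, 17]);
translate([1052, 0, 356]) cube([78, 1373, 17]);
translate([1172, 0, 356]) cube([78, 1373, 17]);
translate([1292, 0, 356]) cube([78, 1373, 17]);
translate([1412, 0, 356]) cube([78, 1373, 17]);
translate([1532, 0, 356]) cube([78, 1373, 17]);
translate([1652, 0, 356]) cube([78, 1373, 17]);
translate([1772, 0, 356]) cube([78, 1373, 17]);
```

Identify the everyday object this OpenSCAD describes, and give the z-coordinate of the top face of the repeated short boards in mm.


A bed frame. The slat-top height is 373 mm.

Four posts, four rails, and a row of slats — a bed frame. Slats sit on the rails at z = 165 + 191 = 356; with slat thickness 17, the top is 373 mm.


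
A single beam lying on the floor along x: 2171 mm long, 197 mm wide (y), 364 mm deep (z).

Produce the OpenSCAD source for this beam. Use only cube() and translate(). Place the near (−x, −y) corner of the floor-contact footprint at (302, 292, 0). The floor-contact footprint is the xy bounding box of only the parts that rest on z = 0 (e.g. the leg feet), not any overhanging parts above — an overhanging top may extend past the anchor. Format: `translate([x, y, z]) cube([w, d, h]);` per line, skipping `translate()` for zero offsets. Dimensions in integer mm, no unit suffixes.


translate([302, 292, 0]) cube([2171, 197, 364]);


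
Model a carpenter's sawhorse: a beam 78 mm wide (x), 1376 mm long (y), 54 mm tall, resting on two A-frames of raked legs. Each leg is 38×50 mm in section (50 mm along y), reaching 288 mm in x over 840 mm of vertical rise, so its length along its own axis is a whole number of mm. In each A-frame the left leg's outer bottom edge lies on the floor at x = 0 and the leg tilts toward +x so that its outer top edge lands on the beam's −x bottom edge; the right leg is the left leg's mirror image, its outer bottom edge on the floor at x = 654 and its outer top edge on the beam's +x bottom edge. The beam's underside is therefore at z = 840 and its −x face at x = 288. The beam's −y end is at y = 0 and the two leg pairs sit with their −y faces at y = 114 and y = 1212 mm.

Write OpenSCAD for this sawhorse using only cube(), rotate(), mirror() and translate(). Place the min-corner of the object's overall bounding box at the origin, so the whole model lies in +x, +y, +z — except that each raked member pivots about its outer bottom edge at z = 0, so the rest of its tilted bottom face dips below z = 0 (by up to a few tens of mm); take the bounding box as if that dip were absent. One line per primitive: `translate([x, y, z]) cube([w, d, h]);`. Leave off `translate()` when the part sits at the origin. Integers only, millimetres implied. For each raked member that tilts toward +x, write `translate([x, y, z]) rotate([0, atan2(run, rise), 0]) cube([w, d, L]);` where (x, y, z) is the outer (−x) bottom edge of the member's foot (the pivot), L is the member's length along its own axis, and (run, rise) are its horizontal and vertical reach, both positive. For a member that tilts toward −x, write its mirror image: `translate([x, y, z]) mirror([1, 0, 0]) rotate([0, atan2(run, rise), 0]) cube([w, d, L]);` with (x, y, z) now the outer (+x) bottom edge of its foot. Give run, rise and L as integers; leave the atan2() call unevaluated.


translate([288, 0, 840]) cube([78, 1376, 54]);
translate([0, 114, 0]) rotate([0, atan2(288, 840), 0]) cube([38, 50, 888]);
translate([654, 114, 0]) mirror([1, 0, 0]) rotate([0, atan2(288, 840), 0]) cube([38, 50, 888]);
translate([0, 1212, 0]) rotate([0, atan2(288, 840), 0]) cube([38, 50, 888]);
translate([654, 1212, 0]) mirror([1, 0, 0]) rotate([0, atan2(288, 840), 0]) cube([38, 50, 888]);


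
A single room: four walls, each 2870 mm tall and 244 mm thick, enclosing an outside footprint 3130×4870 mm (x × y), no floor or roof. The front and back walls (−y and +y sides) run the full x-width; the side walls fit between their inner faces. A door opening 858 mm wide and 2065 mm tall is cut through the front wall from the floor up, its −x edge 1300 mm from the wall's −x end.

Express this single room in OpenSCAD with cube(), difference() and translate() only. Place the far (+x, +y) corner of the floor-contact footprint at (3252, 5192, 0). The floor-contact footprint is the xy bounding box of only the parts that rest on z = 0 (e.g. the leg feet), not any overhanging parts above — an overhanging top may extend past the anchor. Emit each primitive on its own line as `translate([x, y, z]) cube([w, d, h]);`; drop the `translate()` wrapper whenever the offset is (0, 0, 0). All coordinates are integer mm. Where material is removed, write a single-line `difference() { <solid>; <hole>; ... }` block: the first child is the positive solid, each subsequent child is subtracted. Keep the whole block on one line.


difference() { translate([122, 322, 0]) cube([3130, 244, 2870]); translate([1422, 322, 0]) cube([858, 244, 2065]); }
translate([122, 4948, 0]) cube([3130, 244, 2870]);
translate([122, 566, 0]) cube([244, 4382, 2870]);
translate([3008, 566, 0]) cube([244, 4382, 2870]);


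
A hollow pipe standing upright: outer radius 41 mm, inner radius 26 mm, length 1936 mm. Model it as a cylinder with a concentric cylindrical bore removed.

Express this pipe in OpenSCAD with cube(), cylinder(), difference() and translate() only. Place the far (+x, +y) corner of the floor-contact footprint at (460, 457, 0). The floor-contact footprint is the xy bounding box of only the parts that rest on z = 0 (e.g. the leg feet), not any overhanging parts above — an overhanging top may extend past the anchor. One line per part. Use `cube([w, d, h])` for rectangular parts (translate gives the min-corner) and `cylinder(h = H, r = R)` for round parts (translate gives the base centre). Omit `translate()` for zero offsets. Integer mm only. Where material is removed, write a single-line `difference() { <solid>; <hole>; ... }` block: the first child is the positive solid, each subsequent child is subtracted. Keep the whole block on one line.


difference() { translate([419, 416, 0]) cylinder(h = 1936, r = 41); translate([419, 416, 0]) cylinder(h = 1936, r = 26); }


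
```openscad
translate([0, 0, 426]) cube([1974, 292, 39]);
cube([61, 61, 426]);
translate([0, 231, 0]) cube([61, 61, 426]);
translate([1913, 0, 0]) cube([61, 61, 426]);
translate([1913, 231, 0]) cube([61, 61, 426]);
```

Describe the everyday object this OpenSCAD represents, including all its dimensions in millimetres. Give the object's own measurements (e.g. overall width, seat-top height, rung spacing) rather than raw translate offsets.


A bench: a 1974×292 mm seat slab, 39 mm thick, top at z = 465 mm, on four 61×61 mm square legs flush with the seat corners and standing on z = 0.


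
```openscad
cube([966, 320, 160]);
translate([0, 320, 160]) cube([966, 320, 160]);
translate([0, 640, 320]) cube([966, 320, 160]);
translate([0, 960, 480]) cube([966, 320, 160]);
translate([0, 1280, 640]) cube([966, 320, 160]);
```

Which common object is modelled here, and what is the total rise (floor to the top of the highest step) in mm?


A staircase. The total rise is 800 mm.

5 identical blocks, each offset up and back from the previous — a staircase. Each step is 160 mm tall and there are 5 of them, so the total rise is 5 × 160 = 800 mm.
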